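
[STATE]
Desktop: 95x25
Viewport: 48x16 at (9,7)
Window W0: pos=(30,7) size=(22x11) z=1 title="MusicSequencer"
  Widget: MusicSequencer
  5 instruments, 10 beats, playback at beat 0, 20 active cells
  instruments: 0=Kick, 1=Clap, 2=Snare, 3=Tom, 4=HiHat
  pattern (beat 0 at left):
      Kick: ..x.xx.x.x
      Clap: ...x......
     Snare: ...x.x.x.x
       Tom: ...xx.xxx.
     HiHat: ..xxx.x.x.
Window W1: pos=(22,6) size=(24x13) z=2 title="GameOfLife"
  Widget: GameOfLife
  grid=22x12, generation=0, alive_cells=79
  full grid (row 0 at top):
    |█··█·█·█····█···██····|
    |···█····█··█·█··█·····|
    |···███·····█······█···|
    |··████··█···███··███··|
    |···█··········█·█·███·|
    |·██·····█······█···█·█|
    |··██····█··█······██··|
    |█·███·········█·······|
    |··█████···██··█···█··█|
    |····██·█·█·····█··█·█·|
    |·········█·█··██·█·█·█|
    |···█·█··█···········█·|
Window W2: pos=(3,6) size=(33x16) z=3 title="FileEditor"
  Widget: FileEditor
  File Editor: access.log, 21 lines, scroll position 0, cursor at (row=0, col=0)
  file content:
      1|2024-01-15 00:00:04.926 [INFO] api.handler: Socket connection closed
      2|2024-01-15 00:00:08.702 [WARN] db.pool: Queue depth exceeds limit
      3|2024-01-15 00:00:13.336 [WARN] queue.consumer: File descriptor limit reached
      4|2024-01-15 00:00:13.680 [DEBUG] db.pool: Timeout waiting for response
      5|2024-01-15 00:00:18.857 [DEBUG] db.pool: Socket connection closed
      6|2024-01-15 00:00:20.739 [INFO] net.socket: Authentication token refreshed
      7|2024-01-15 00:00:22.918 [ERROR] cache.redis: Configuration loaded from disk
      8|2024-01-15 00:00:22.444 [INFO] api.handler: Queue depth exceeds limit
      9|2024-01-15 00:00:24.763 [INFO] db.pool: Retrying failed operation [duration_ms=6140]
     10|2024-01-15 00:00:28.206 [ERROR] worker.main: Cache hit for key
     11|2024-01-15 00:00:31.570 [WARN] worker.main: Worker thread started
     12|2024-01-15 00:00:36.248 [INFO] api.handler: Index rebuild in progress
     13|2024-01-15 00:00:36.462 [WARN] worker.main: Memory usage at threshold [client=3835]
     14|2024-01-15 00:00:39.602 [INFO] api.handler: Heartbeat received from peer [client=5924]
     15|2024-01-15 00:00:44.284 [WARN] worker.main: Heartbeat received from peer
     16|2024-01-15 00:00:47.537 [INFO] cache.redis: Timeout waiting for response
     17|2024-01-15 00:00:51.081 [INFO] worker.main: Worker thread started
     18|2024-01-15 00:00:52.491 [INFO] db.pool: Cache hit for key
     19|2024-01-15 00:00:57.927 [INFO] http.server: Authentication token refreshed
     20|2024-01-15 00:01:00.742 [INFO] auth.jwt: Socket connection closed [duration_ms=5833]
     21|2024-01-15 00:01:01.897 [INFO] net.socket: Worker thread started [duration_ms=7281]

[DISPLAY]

Editor                    ┃         ┃━━━━━┓     
──────────────────────────┨─────────┨     ┃     
01-15 00:00:04.926 [INFO]▲┃         ┃─────┨     
01-15 00:00:08.702 [WARN]█┃·····█···┃9    ┃     
01-15 00:00:13.336 [WARN]░┃██··███··┃█    ┃     
01-15 00:00:13.680 [DEBUG░┃·█·█·███·┃·    ┃     
01-15 00:00:18.857 [DEBUG░┃··█···█·█┃█    ┃     
01-15 00:00:20.739 [INFO]░┃·····██··┃·    ┃     
01-15 00:00:22.918 [ERROR░┃·█·······┃·    ┃     
01-15 00:00:22.444 [INFO]░┃·█···█··█┃     ┃     
01-15 00:00:24.763 [INFO]░┃··█··█·█·┃━━━━━┛     
01-15 00:00:28.206 [ERROR░┃━━━━━━━━━┛           
01-15 00:00:31.570 [WARN]░┃                     
01-15 00:00:36.248 [INFO]▼┃                     
━━━━━━━━━━━━━━━━━━━━━━━━━━┛                     
                                                


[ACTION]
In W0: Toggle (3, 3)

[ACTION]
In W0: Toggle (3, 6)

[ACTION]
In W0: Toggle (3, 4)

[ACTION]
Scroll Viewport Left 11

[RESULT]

   ┃ FileEditor                    ┃         ┃━━
   ┠───────────────────────────────┨─────────┨  
   ┃█024-01-15 00:00:04.926 [INFO]▲┃         ┃──
   ┃2024-01-15 00:00:08.702 [WARN]█┃·····█···┃9 
   ┃2024-01-15 00:00:13.336 [WARN]░┃██··███··┃█ 
   ┃2024-01-15 00:00:13.680 [DEBUG░┃·█·█·███·┃· 
   ┃2024-01-15 00:00:18.857 [DEBUG░┃··█···█·█┃█ 
   ┃2024-01-15 00:00:20.739 [INFO]░┃·····██··┃· 
   ┃2024-01-15 00:00:22.918 [ERROR░┃·█·······┃· 
   ┃2024-01-15 00:00:22.444 [INFO]░┃·█···█··█┃  
   ┃2024-01-15 00:00:24.763 [INFO]░┃··█··█·█·┃━━
   ┃2024-01-15 00:00:28.206 [ERROR░┃━━━━━━━━━┛  
   ┃2024-01-15 00:00:31.570 [WARN]░┃            
   ┃2024-01-15 00:00:36.248 [INFO]▼┃            
   ┗━━━━━━━━━━━━━━━━━━━━━━━━━━━━━━━┛            
                                                


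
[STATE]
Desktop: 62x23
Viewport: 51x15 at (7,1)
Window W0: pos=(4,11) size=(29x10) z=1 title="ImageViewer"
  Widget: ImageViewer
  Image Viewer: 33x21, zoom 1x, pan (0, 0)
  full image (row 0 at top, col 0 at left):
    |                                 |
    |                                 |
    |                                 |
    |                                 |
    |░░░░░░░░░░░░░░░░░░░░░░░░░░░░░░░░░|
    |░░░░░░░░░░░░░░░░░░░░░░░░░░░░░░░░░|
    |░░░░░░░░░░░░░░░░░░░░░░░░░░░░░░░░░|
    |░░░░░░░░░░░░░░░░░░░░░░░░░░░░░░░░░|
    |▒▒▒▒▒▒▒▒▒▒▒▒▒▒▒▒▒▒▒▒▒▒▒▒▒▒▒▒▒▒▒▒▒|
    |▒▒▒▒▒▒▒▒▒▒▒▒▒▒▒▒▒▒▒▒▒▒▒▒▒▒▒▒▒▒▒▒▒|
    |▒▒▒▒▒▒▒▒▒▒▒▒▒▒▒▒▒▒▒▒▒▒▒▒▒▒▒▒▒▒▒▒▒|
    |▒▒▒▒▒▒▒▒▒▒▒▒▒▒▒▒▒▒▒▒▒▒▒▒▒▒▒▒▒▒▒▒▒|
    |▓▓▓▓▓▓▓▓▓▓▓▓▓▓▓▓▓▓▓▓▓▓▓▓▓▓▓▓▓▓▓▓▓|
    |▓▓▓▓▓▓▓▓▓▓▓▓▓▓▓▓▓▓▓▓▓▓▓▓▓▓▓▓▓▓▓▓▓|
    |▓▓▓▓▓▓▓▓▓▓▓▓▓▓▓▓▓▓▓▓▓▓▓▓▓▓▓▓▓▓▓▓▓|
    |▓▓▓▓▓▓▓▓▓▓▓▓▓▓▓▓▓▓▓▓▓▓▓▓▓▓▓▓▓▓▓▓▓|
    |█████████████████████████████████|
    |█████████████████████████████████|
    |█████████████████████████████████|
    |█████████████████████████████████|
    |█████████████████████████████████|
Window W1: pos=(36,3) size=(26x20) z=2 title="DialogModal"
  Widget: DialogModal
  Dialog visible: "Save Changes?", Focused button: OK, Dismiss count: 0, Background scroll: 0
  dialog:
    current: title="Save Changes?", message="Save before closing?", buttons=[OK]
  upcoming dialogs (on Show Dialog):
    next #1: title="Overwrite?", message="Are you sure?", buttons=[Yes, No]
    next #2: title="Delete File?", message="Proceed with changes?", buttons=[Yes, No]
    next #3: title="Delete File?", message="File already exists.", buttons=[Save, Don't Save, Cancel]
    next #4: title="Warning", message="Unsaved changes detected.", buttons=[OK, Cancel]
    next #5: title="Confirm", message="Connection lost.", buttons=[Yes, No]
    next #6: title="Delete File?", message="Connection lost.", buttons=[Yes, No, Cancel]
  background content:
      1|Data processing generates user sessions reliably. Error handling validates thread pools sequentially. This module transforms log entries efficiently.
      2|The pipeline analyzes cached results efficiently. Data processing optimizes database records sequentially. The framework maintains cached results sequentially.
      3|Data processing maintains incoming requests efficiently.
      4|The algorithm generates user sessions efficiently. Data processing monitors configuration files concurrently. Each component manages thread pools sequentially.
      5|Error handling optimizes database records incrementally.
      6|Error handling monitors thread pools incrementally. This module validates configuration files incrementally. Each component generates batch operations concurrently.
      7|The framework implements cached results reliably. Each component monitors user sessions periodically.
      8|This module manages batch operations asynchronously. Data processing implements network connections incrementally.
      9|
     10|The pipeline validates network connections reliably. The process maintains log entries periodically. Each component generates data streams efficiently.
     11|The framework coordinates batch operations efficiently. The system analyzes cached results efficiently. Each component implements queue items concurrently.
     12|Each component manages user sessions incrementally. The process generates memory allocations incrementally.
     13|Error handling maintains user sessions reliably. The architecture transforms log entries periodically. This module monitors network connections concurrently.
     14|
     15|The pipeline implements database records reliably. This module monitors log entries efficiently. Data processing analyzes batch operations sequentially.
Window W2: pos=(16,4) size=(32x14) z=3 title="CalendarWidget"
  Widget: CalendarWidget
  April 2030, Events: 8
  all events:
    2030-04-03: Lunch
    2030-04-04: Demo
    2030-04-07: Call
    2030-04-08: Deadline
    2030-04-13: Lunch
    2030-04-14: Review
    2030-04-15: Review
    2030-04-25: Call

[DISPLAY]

                                                   
                                                   
                             ┏━━━━━━━━━━━━━━━━━━━━━
         ┏━━━━━━━━━━━━━━━━━━━━━━━━━━━━━━┓l         
         ┃ CalendarWidget               ┃──────────
         ┠──────────────────────────────┨sing gener
         ┃          April 2030          ┃e analyzes
         ┃Mo Tu We Th Fr Sa Su          ┃sing maint
         ┃ 1  2  3*  4*  5  6  7*       ┃hm generat
         ┃ 8*  9 10 11 12 13* 14*       ┃ing optimi
━━━━━━━━━┃15* 16 17 18 19 20 21         ┃──────────
mageViewe┃22 23 24 25* 26 27 28         ┃hanges?   
─────────┃29 30                         ┃ore closin
         ┃                              ┃OK]       
         ┃                              ┃──────────


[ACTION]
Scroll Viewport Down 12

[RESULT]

         ┃Mo Tu We Th Fr Sa Su          ┃sing maint
         ┃ 1  2  3*  4*  5  6  7*       ┃hm generat
         ┃ 8*  9 10 11 12 13* 14*       ┃ing optimi
━━━━━━━━━┃15* 16 17 18 19 20 21         ┃──────────
mageViewe┃22 23 24 25* 26 27 28         ┃hanges?   
─────────┃29 30                         ┃ore closin
         ┃                              ┃OK]       
         ┃                              ┃──────────
         ┃                              ┃rk coordin
         ┗━━━━━━━━━━━━━━━━━━━━━━━━━━━━━━┛ent manage
░░░░░░░░░░░░░░░░░░░░░░░░░┃   ┃Error handling mainta
░░░░░░░░░░░░░░░░░░░░░░░░░┃   ┃                     
━━━━━━━━━━━━━━━━━━━━━━━━━┛   ┃The pipeline implemen
                             ┃                     
                             ┗━━━━━━━━━━━━━━━━━━━━━


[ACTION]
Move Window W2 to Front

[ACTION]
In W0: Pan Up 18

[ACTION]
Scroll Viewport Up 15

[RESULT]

                                                   
                                                   
                                                   
                             ┏━━━━━━━━━━━━━━━━━━━━━
         ┏━━━━━━━━━━━━━━━━━━━━━━━━━━━━━━┓l         
         ┃ CalendarWidget               ┃──────────
         ┠──────────────────────────────┨sing gener
         ┃          April 2030          ┃e analyzes
         ┃Mo Tu We Th Fr Sa Su          ┃sing maint
         ┃ 1  2  3*  4*  5  6  7*       ┃hm generat
         ┃ 8*  9 10 11 12 13* 14*       ┃ing optimi
━━━━━━━━━┃15* 16 17 18 19 20 21         ┃──────────
mageViewe┃22 23 24 25* 26 27 28         ┃hanges?   
─────────┃29 30                         ┃ore closin
         ┃                              ┃OK]       


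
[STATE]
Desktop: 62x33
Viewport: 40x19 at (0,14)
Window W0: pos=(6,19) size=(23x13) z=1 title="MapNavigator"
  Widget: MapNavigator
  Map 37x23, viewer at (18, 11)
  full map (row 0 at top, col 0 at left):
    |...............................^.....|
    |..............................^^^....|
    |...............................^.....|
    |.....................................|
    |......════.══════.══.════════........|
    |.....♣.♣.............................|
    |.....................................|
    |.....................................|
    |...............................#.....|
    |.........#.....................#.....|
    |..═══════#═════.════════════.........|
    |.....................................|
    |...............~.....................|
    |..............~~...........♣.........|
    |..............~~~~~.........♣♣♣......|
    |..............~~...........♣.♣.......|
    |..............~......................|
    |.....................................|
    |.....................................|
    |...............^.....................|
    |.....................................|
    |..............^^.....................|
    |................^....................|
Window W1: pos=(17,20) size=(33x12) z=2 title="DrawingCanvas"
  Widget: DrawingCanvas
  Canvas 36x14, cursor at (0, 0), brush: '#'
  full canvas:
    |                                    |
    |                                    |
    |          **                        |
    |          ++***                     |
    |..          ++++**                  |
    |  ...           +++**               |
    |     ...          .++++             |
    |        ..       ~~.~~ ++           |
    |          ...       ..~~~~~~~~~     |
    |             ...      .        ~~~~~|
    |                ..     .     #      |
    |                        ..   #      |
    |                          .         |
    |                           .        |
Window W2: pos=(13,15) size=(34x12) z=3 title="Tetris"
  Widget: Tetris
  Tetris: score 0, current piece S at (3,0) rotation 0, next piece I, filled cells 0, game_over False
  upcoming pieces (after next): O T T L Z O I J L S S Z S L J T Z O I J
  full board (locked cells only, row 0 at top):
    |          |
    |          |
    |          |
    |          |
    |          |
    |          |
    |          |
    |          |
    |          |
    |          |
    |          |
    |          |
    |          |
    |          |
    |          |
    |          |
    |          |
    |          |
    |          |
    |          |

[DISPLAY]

                                        
             ┏━━━━━━━━━━━━━━━━━━━━━━━━━━
             ┃ Tetris                   
             ┠──────────────────────────
             ┃          │Next:          
      ┏━━━━━━┃          │████           
      ┃ MapNa┃          │               
      ┠──────┃          │               
      ┃......┃          │               
      ┃......┃          │               
      ┃.#....┃          │Score:         
      ┃═#════┃          │0              
      ┃......┗━━━━━━━━━━━━━━━━━━━━━━━━━━
      ┃.......~..┃..          ++++**    
      ┃......~~..┃  ...           +++** 
      ┃......~~~~┃     ...          .+++
      ┃......~~..┃        ..       ~~.~~
      ┗━━━━━━━━━━┗━━━━━━━━━━━━━━━━━━━━━━
                                        


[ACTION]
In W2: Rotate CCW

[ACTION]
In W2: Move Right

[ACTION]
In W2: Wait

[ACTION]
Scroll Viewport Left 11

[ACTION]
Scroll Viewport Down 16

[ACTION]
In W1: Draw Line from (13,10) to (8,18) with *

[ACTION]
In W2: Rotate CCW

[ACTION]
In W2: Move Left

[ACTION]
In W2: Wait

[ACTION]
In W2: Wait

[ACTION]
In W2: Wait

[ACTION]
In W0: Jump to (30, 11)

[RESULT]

                                        
             ┏━━━━━━━━━━━━━━━━━━━━━━━━━━
             ┃ Tetris                   
             ┠──────────────────────────
             ┃          │Next:          
      ┏━━━━━━┃          │████           
      ┃ MapNa┃          │               
      ┠──────┃          │               
      ┃......┃          │               
      ┃......┃          │               
      ┃......┃          │Score:         
      ┃══════┃          │0              
      ┃......┗━━━━━━━━━━━━━━━━━━━━━━━━━━
      ┃..........┃..          ++++**    
      ┃.......♣..┃  ...           +++** 
      ┃........♣♣┃     ...          .+++
      ┃.......♣.♣┃        ..       ~~.~~
      ┗━━━━━━━━━━┗━━━━━━━━━━━━━━━━━━━━━━
                                        


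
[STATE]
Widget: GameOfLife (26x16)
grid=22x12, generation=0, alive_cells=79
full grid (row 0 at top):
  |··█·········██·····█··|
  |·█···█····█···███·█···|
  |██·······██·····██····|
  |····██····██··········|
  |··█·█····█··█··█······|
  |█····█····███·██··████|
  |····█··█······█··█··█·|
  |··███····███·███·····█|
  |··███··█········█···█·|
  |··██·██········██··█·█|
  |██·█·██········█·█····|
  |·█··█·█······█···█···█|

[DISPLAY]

Gen: 0                    
··█·········██·····█··    
·█···█····█···███·█···    
██·······██·····██····    
····██····██··········    
··█·█····█··█··█······    
█····█····███·██··████    
····█··█······█··█··█·    
··███····███·███·····█    
··███··█········█···█·    
··██·██········██··█·█    
██·█·██········█·█····    
·█··█·█······█···█···█    
                          
                          
                          


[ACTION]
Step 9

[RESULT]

Gen: 9                    
········██···███·█····    
········██···██···█···    
············█······█··    
············█·██·█·█··    
············█··██·····    
·······█·█··██····█··█    
··███·██·····█······██    
·████··█··············    
█····█·············█··    
█·················█·█·    
█·█···············█·█·    
·█·················█··    
                          
                          
                          


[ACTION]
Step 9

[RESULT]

Gen: 18                   
·············█········    
············█······██·    
··············██···██·    
············█··█······    
············██········    
······················    
···██··········██·····    
···············█·█····    
···············█··█···    
██·············█··█···    
██··············█·····    
······················    
                          
                          
                          


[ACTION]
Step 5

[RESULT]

Gen: 23                   
··············█·······    
············████···██·    
···········██···█··██·    
··········██··███·····    
···········█·█·██·····    
············█·█·······    
······················    
··················██··    
··················██··    
██················██··    
██···············█····    
······················    
                          
                          
                          


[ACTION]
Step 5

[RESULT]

Gen: 28                   
············█···█·█···    
·········█······█·█···    
········█····█··█·····    
········█········███··    
········██·████···██··    
··········████········    
······················    
··················██··    
·················█··█·    
██···············█·█··    
██················█···    
······················    
                          
                          
                          


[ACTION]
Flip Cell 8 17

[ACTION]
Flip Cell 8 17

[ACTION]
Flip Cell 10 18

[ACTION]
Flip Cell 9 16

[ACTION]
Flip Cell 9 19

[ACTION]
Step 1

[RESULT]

Gen: 29                   
······················    
···············██·····    
········██······█··█··    
·······██·····█··█·█··    
········██····█··█·█··    
·········██···█·······    
···········██·········    
··················██··    
················██·█··    
██··············██····    
██····················    
······················    
                          
                          
                          


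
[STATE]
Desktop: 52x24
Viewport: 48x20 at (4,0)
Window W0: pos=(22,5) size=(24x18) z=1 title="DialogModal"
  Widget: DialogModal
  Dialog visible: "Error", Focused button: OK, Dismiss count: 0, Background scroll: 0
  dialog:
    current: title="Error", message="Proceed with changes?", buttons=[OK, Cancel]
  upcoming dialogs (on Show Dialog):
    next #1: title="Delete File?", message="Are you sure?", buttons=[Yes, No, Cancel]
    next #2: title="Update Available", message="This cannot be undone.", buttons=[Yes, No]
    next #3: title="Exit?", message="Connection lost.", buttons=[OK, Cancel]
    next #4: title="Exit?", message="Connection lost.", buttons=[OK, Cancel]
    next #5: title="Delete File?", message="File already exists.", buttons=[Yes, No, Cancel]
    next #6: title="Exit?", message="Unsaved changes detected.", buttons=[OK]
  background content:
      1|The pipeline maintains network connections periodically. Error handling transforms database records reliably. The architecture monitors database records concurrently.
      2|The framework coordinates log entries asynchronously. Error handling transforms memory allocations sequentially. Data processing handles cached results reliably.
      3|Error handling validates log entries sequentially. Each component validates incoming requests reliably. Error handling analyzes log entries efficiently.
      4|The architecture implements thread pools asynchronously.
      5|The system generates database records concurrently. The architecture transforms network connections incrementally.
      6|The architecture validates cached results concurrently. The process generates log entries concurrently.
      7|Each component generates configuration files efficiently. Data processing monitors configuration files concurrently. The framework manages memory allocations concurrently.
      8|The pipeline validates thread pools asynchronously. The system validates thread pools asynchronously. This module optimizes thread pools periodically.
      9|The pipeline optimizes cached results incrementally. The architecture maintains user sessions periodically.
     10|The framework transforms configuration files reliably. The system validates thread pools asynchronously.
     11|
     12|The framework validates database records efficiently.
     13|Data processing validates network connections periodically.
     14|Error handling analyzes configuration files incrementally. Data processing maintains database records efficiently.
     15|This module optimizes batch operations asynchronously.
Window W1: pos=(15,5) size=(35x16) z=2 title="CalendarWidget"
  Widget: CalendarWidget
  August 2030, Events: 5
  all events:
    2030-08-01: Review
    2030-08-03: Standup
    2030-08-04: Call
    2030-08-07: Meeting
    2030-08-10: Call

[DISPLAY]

                                                
                                                
                                                
                                                
                                                
           ┏━━━━━━━━━━━━━━━━━━━━━━━━━━━━━━━━━┓  
           ┃ CalendarWidget                  ┃  
           ┠─────────────────────────────────┨  
           ┃           August 2030           ┃  
           ┃Mo Tu We Th Fr Sa Su             ┃  
           ┃          1*  2  3*  4*          ┃  
           ┃ 5  6  7*  8  9 10* 11           ┃  
           ┃12 13 14 15 16 17 18             ┃  
           ┃19 20 21 22 23 24 25             ┃  
           ┃26 27 28 29 30 31                ┃  
           ┃                                 ┃  
           ┃                                 ┃  
           ┃                                 ┃  
           ┃                                 ┃  
           ┃                                 ┃  


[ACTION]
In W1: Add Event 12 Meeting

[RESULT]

                                                
                                                
                                                
                                                
                                                
           ┏━━━━━━━━━━━━━━━━━━━━━━━━━━━━━━━━━┓  
           ┃ CalendarWidget                  ┃  
           ┠─────────────────────────────────┨  
           ┃           August 2030           ┃  
           ┃Mo Tu We Th Fr Sa Su             ┃  
           ┃          1*  2  3*  4*          ┃  
           ┃ 5  6  7*  8  9 10* 11           ┃  
           ┃12* 13 14 15 16 17 18            ┃  
           ┃19 20 21 22 23 24 25             ┃  
           ┃26 27 28 29 30 31                ┃  
           ┃                                 ┃  
           ┃                                 ┃  
           ┃                                 ┃  
           ┃                                 ┃  
           ┃                                 ┃  


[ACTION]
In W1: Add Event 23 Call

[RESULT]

                                                
                                                
                                                
                                                
                                                
           ┏━━━━━━━━━━━━━━━━━━━━━━━━━━━━━━━━━┓  
           ┃ CalendarWidget                  ┃  
           ┠─────────────────────────────────┨  
           ┃           August 2030           ┃  
           ┃Mo Tu We Th Fr Sa Su             ┃  
           ┃          1*  2  3*  4*          ┃  
           ┃ 5  6  7*  8  9 10* 11           ┃  
           ┃12* 13 14 15 16 17 18            ┃  
           ┃19 20 21 22 23* 24 25            ┃  
           ┃26 27 28 29 30 31                ┃  
           ┃                                 ┃  
           ┃                                 ┃  
           ┃                                 ┃  
           ┃                                 ┃  
           ┃                                 ┃  


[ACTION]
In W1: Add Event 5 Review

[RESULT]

                                                
                                                
                                                
                                                
                                                
           ┏━━━━━━━━━━━━━━━━━━━━━━━━━━━━━━━━━┓  
           ┃ CalendarWidget                  ┃  
           ┠─────────────────────────────────┨  
           ┃           August 2030           ┃  
           ┃Mo Tu We Th Fr Sa Su             ┃  
           ┃          1*  2  3*  4*          ┃  
           ┃ 5*  6  7*  8  9 10* 11          ┃  
           ┃12* 13 14 15 16 17 18            ┃  
           ┃19 20 21 22 23* 24 25            ┃  
           ┃26 27 28 29 30 31                ┃  
           ┃                                 ┃  
           ┃                                 ┃  
           ┃                                 ┃  
           ┃                                 ┃  
           ┃                                 ┃  


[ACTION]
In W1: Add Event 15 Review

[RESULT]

                                                
                                                
                                                
                                                
                                                
           ┏━━━━━━━━━━━━━━━━━━━━━━━━━━━━━━━━━┓  
           ┃ CalendarWidget                  ┃  
           ┠─────────────────────────────────┨  
           ┃           August 2030           ┃  
           ┃Mo Tu We Th Fr Sa Su             ┃  
           ┃          1*  2  3*  4*          ┃  
           ┃ 5*  6  7*  8  9 10* 11          ┃  
           ┃12* 13 14 15* 16 17 18           ┃  
           ┃19 20 21 22 23* 24 25            ┃  
           ┃26 27 28 29 30 31                ┃  
           ┃                                 ┃  
           ┃                                 ┃  
           ┃                                 ┃  
           ┃                                 ┃  
           ┃                                 ┃  


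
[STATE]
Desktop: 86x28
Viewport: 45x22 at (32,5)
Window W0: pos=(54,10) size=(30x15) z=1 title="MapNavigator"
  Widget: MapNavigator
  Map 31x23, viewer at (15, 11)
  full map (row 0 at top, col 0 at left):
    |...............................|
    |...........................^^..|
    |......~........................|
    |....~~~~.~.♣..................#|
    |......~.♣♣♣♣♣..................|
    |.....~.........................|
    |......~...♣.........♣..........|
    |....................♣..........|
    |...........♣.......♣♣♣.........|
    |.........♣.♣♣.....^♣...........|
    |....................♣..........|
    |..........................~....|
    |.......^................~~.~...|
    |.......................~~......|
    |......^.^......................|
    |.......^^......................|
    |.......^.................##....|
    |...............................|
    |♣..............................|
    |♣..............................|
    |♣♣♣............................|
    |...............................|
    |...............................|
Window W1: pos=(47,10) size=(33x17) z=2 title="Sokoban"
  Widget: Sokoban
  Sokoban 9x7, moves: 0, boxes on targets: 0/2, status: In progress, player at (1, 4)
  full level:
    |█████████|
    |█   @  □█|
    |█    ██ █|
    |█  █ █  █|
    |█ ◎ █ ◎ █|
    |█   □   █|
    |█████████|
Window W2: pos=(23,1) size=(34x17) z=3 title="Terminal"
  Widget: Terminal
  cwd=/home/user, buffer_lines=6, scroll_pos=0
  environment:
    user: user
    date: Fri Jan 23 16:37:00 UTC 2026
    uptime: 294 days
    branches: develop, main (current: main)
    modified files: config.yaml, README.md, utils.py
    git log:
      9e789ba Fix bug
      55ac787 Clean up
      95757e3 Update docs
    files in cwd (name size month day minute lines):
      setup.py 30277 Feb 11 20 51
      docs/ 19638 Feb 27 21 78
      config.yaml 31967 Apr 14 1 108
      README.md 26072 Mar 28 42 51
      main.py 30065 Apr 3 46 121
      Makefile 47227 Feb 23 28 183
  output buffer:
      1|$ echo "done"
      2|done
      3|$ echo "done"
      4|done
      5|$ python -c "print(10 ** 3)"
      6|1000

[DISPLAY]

                        ┃                    
done"                   ┃                    
                        ┃                    
 -c "print(10 ** 3)"    ┃                    
                        ┃                    
                        ┃━━━━━━━━━━━━━━━━━━━━
                        ┃                    
                        ┃────────────────────
                        ┃                    
                        ┃                    
                        ┃                    
                        ┃                    
━━━━━━━━━━━━━━━━━━━━━━━━┛                    
               ┃█   □   █                    
               ┃█████████                    
               ┃Moves: 0  0/2                
               ┃                             
               ┃                             
               ┃                             
               ┃                             
               ┃                             
               ┗━━━━━━━━━━━━━━━━━━━━━━━━━━━━━


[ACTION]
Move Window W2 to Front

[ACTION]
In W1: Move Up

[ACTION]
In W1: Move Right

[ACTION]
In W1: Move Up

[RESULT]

                        ┃                    
done"                   ┃                    
                        ┃                    
 -c "print(10 ** 3)"    ┃                    
                        ┃                    
                        ┃━━━━━━━━━━━━━━━━━━━━
                        ┃                    
                        ┃────────────────────
                        ┃                    
                        ┃                    
                        ┃                    
                        ┃                    
━━━━━━━━━━━━━━━━━━━━━━━━┛                    
               ┃█   □   █                    
               ┃█████████                    
               ┃Moves: 1  0/2                
               ┃                             
               ┃                             
               ┃                             
               ┃                             
               ┃                             
               ┗━━━━━━━━━━━━━━━━━━━━━━━━━━━━━


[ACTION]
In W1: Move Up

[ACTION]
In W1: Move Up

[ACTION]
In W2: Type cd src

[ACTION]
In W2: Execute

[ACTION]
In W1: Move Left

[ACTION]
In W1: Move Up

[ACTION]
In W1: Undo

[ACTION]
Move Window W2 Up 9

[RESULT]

done"                   ┃                    
                        ┃                    
 -c "print(10 ** 3)"    ┃                    
                        ┃                    
                        ┃                    
                        ┃━━━━━━━━━━━━━━━━━━━━
                        ┃                    
                        ┃────────────────────
                        ┃                    
                        ┃                    
                        ┃                    
━━━━━━━━━━━━━━━━━━━━━━━━┛                    
               ┃█ ◎ █ ◎ █                    
               ┃█   □   █                    
               ┃█████████                    
               ┃Moves: 1  0/2                
               ┃                             
               ┃                             
               ┃                             
               ┃                             
               ┃                             
               ┗━━━━━━━━━━━━━━━━━━━━━━━━━━━━━


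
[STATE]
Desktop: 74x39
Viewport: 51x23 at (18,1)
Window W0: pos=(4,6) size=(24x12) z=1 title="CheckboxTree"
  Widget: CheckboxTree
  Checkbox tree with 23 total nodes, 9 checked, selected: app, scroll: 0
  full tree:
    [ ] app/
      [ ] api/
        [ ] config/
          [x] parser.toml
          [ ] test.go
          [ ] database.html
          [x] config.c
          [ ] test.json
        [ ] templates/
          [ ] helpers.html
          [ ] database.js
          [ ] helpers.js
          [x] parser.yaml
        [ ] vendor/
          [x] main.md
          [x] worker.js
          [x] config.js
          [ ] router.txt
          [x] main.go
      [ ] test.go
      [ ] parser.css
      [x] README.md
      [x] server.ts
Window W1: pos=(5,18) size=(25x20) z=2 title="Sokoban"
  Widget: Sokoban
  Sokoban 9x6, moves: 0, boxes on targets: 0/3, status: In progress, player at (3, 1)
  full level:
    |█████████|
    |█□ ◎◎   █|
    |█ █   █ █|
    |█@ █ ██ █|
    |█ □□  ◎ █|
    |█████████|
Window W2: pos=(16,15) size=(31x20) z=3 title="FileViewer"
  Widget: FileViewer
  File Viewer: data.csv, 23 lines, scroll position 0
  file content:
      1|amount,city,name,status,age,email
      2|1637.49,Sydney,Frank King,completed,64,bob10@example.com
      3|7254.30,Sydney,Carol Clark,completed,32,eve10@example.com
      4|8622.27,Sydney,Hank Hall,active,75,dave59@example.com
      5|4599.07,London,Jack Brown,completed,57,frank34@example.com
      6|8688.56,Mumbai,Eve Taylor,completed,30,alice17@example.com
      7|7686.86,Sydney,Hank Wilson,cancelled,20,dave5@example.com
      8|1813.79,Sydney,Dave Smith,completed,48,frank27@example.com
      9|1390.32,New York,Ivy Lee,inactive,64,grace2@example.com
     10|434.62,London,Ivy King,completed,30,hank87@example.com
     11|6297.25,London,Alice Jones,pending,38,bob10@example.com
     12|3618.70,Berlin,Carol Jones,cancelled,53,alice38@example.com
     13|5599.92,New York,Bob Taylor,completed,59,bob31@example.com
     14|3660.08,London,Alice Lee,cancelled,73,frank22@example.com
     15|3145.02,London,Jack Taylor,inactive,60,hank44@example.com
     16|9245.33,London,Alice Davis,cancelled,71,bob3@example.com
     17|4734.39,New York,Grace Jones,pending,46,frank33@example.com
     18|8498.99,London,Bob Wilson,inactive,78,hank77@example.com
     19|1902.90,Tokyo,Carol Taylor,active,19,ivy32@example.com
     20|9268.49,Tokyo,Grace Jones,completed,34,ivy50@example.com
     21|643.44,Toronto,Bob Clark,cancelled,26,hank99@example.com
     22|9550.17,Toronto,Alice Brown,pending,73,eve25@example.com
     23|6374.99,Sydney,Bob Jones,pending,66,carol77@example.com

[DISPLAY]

                                                   
                                                   
                                                   
                                                   
                                                   
━━━━━━━━━┓                                         
         ┃                                         
─────────┨                                         
         ┃                                         
         ┃                                         
ig/      ┃                                         
rser.toml┃                                         
st.go    ┃                                         
tabase.ht┃                                         
━━━━━━━━━━━━━━━━━━━━━━━━━━━━┓                      
FileViewer                  ┃                      
────────────────────────────┨                      
mount,city,name,status,age,▲┃                      
637.49,Sydney,Frank King,co█┃                      
254.30,Sydney,Carol Clark,c░┃                      
622.27,Sydney,Hank Hall,act░┃                      
599.07,London,Jack Brown,co░┃                      
688.56,Mumbai,Eve Taylor,co░┃                      


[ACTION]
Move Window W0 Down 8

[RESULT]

                                                   
                                                   
                                                   
                                                   
                                                   
                                                   
                                                   
                                                   
                                                   
                                                   
                                                   
                                                   
                                                   
━━━━━━━━━┓                                         
━━━━━━━━━━━━━━━━━━━━━━━━━━━━┓                      
FileViewer                  ┃                      
────────────────────────────┨                      
mount,city,name,status,age,▲┃                      
637.49,Sydney,Frank King,co█┃                      
254.30,Sydney,Carol Clark,c░┃                      
622.27,Sydney,Hank Hall,act░┃                      
599.07,London,Jack Brown,co░┃                      
688.56,Mumbai,Eve Taylor,co░┃                      


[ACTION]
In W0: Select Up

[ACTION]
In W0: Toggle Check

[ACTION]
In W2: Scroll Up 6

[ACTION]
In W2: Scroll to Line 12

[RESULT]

                                                   
                                                   
                                                   
                                                   
                                                   
                                                   
                                                   
                                                   
                                                   
                                                   
                                                   
                                                   
                                                   
━━━━━━━━━┓                                         
━━━━━━━━━━━━━━━━━━━━━━━━━━━━┓                      
FileViewer                  ┃                      
────────────────────────────┨                      
813.79,Sydney,Dave Smith,co▲┃                      
390.32,New York,Ivy Lee,ina░┃                      
34.62,London,Ivy King,compl░┃                      
297.25,London,Alice Jones,p░┃                      
618.70,Berlin,Carol Jones,c░┃                      
599.92,New York,Bob Taylor,░┃                      
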